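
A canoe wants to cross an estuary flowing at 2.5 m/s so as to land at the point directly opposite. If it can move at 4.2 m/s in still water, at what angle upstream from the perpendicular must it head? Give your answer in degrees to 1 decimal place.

36.5°

To cancel the current, the upstream component of the canoe's velocity must equal the flow: 4.2 sin θ = 2.5.
sin θ = 2.5 / 4.2 = 0.5952.
θ = arcsin(0.5952) = 36.530°.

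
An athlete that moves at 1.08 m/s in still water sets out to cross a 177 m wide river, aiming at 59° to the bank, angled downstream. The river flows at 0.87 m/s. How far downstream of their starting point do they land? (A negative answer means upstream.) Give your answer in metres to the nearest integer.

Perpendicular speed = 0.926 m/s; crossing time = 177 / 0.926 = 191.198 s.
Net downstream speed = 1.426 m/s.
Drift = 1.426 × 191.198 = 272.695 m (downstream).

273 m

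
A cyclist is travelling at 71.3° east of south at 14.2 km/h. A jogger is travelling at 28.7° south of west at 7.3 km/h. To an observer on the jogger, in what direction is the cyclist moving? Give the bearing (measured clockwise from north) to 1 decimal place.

093.0°

Taking east as x and north as y: cyclist velocity = (13.450, -4.553) km/h; jogger velocity = (-6.403, -3.506) km/h.
Velocity of cyclist relative to jogger = (13.450, -4.553) − (-6.403, -3.506) = (19.854, -1.047) km/h.
Bearing = atan2(19.85, -1.05) = 93.02° clockwise from north.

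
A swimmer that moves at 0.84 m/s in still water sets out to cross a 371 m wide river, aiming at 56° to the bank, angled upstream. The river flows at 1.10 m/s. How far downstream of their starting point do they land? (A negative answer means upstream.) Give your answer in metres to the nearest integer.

336 m

Perpendicular speed = 0.696 m/s; crossing time = 371 / 0.696 = 532.746 s.
Net downstream speed = 0.630 m/s.
Drift = 0.630 × 532.746 = 335.778 m (downstream).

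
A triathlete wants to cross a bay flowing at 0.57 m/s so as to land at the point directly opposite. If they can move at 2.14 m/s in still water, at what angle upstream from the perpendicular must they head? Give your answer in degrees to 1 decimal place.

To cancel the current, the upstream component of the triathlete's velocity must equal the flow: 2.14 sin θ = 0.57.
sin θ = 0.57 / 2.14 = 0.2664.
θ = arcsin(0.2664) = 15.447°.

15.4°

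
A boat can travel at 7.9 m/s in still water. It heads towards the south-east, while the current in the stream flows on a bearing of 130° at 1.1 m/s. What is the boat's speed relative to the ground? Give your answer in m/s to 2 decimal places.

Taking east as x and north as y: velocity relative to the water = (5.586, -5.586) m/s; the water relative to ground = (0.843, -0.707) m/s.
Velocity relative to ground = (5.586, -5.586) + (0.843, -0.707) = (6.429, -6.293) m/s.
Speed = |(6.429, -6.293)| = 8.996 m/s.

9.00 m/s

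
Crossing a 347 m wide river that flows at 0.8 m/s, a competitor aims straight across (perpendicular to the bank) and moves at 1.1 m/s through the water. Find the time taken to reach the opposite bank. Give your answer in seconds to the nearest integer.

The component of the competitor's velocity perpendicular to the bank is 1.1 m/s.
The flow acts along the bank and has no component across it.
Time = 347 / 1.100 = 315.455 s.

315 s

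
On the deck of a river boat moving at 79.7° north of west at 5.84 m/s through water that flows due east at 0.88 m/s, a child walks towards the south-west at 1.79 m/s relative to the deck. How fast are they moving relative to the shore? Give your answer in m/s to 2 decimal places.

In east/north components (m/s): child relative to river boat = (-1.266, -1.266); river boat relative to water = (-1.044, 5.746); water relative to ground = (0.880, 0.000).
Sum = (-1.430, 4.480) m/s.
Speed = |(-1.430, 4.480)| = 4.703 m/s.

4.70 m/s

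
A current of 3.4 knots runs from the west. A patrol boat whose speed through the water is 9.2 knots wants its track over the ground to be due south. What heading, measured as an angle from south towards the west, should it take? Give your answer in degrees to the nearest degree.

The current pushes perpendicular to the desired track; the heading must have a component into the current equal to 3.4 knots: 9.2 sin θ = 3.4.
sin θ = 0.3696, so θ = 21.689°.

22°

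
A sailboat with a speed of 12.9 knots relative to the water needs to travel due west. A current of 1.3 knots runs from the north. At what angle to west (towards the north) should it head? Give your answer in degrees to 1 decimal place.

The current pushes perpendicular to the desired track; the heading must have a component into the current equal to 1.3 knots: 12.9 sin θ = 1.3.
sin θ = 0.1008, so θ = 5.784°.

5.8°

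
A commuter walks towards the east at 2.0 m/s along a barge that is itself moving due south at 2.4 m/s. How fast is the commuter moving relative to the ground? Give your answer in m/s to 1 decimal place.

3.1 m/s

Taking east as x and north as y: barge velocity = (0.000, -2.400) m/s; commuter velocity relative to barge = (2.000, 0.000) m/s.
Velocity relative to ground = (0.000, -2.400) + (2.000, 0.000) = (2.000, -2.400) m/s.
Speed = |(2.000, -2.400)| = 3.124 m/s.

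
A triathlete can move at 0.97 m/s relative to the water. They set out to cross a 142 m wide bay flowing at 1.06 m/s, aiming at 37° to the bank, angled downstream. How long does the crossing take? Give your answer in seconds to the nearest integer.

The component of the triathlete's velocity perpendicular to the bank is 0.97 × sin 37° = 0.584 m/s.
The current is parallel to the bank, so it does not affect the crossing time.
Time = 142 / 0.584 = 243.250 s.

243 s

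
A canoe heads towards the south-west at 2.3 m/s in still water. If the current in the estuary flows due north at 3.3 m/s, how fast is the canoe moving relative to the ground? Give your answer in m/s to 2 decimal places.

2.33 m/s

Taking east as x and north as y: velocity relative to the water = (-1.626, -1.626) m/s; the water relative to ground = (0.000, 3.300) m/s.
Velocity relative to ground = (-1.626, -1.626) + (0.000, 3.300) = (-1.626, 1.674) m/s.
Speed = |(-1.626, 1.674)| = 2.334 m/s.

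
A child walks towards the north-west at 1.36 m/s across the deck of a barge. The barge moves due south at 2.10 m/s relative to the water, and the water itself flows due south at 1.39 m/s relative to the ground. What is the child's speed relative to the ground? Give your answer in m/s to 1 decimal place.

2.7 m/s

In east/north components (m/s): child relative to barge = (-0.962, 0.962); barge relative to water = (0.000, -2.100); water relative to ground = (0.000, -1.390).
Sum = (-0.962, -2.528) m/s.
Speed = |(-0.962, -2.528)| = 2.705 m/s.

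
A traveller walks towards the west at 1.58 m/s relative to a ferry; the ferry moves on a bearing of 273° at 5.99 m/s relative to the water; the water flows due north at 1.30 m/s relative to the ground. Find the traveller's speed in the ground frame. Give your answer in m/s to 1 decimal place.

In east/north components (m/s): traveller relative to ferry = (-1.580, 0.000); ferry relative to water = (-5.982, 0.313); water relative to ground = (0.000, 1.300).
Sum = (-7.562, 1.613) m/s.
Speed = |(-7.562, 1.613)| = 7.732 m/s.

7.7 m/s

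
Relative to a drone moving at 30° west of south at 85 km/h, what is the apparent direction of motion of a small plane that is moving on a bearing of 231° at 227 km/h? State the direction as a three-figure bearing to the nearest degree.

Taking east as x and north as y: small plane velocity = (-176.412, -142.856) km/h; drone velocity = (-42.500, -73.612) km/h.
Velocity of small plane relative to drone = (-176.412, -142.856) − (-42.500, -73.612) = (-133.912, -69.244) km/h.
Bearing = atan2(-133.91, -69.24) = 242.66° clockwise from north.

243°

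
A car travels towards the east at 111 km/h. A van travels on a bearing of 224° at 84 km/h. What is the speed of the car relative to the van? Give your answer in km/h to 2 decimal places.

Taking east as x and north as y: car velocity = (111.000, 0.000) km/h; van velocity = (-58.351, -60.425) km/h.
Velocity of car relative to van = (111.000, 0.000) − (-58.351, -60.425) = (169.351, 60.425) km/h.
Magnitude = |(169.351, 60.425)| = 179.808 km/h.

179.81 km/h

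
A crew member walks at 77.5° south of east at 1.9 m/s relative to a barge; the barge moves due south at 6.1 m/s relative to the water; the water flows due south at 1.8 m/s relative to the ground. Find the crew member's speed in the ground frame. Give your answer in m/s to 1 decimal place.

9.8 m/s

In east/north components (m/s): crew member relative to barge = (0.411, -1.855); barge relative to water = (0.000, -6.100); water relative to ground = (0.000, -1.800).
Sum = (0.411, -9.755) m/s.
Speed = |(0.411, -9.755)| = 9.764 m/s.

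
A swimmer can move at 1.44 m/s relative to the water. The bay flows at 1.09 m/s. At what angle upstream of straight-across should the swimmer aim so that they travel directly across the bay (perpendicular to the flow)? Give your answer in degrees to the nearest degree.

To cancel the current, the upstream component of the swimmer's velocity must equal the flow: 1.44 sin θ = 1.09.
sin θ = 1.09 / 1.44 = 0.7569.
θ = arcsin(0.7569) = 49.196°.

49°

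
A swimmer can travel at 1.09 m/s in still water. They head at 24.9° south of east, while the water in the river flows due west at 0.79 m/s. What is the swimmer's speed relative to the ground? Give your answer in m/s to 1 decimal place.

Taking east as x and north as y: velocity relative to the water = (0.989, -0.459) m/s; the water relative to ground = (-0.790, 0.000) m/s.
Velocity relative to ground = (0.989, -0.459) + (-0.790, 0.000) = (0.199, -0.459) m/s.
Speed = |(0.199, -0.459)| = 0.500 m/s.

0.5 m/s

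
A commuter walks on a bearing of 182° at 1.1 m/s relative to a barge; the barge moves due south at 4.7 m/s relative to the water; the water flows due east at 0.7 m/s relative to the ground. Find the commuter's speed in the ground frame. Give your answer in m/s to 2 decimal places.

5.84 m/s

In east/north components (m/s): commuter relative to barge = (-0.038, -1.099); barge relative to water = (0.000, -4.700); water relative to ground = (0.700, 0.000).
Sum = (0.662, -5.799) m/s.
Speed = |(0.662, -5.799)| = 5.837 m/s.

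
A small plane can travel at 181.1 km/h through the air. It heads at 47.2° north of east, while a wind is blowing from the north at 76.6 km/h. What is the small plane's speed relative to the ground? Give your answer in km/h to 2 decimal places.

Taking east as x and north as y: velocity relative to the air = (123.047, 132.878) km/h; the air relative to ground = (0.000, -76.600) km/h.
Velocity relative to ground = (123.047, 132.878) + (0.000, -76.600) = (123.047, 56.278) km/h.
Speed = |(123.047, 56.278)| = 135.306 km/h.

135.31 km/h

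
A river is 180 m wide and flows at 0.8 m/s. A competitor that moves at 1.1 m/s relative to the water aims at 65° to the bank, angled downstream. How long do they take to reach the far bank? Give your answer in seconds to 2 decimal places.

180.55 s

The component of the competitor's velocity perpendicular to the bank is 1.1 × sin 65° = 0.997 m/s.
Only the cross-stream component determines the crossing time; the current contributes nothing perpendicular to the bank.
Time = 180 / 0.997 = 180.553 s.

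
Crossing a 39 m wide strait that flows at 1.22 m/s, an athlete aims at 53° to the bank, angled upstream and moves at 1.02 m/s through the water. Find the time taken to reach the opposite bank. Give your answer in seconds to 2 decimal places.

47.88 s

The component of the athlete's velocity perpendicular to the bank is 1.02 × sin 53° = 0.815 m/s.
Only the cross-stream component determines the crossing time; the current contributes nothing perpendicular to the bank.
Time = 39 / 0.815 = 47.876 s.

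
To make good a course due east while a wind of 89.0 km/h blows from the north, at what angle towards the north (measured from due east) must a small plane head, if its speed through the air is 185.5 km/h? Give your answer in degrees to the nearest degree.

29°

The wind pushes perpendicular to the desired track; the heading must have a component into the wind equal to 89.0 km/h: 185.5 sin θ = 89.0.
sin θ = 0.4798, so θ = 28.671°.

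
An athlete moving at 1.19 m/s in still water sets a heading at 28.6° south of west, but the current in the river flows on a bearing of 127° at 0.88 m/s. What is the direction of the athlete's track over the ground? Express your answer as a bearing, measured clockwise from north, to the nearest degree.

197°

Taking east as x and north as y: velocity relative to the water = (-1.045, -0.570) m/s; the water relative to ground = (0.703, -0.530) m/s.
Velocity relative to ground = (-1.045, -0.570) + (0.703, -0.530) = (-0.342, -1.099) m/s.
Bearing = atan2(-0.34, -1.10) = 197.28° clockwise from north.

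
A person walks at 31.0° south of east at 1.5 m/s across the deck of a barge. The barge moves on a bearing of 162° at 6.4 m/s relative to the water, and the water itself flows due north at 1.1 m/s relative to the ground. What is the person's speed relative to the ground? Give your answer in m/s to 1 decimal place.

6.6 m/s

In east/north components (m/s): person relative to barge = (1.286, -0.773); barge relative to water = (1.978, -6.087); water relative to ground = (0.000, 1.100).
Sum = (3.263, -5.759) m/s.
Speed = |(3.263, -5.759)| = 6.620 m/s.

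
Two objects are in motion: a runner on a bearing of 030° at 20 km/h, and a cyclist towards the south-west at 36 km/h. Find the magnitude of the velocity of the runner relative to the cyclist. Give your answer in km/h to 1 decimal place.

55.6 km/h

Taking east as x and north as y: runner velocity = (10.000, 17.321) km/h; cyclist velocity = (-25.456, -25.456) km/h.
Velocity of runner relative to cyclist = (10.000, 17.321) − (-25.456, -25.456) = (35.456, 42.776) km/h.
Magnitude = |(35.456, 42.776)| = 55.560 km/h.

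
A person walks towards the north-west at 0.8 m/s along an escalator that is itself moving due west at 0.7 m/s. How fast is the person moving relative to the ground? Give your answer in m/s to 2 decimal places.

Taking east as x and north as y: escalator velocity = (-0.700, 0.000) m/s; person velocity relative to escalator = (-0.566, 0.566) m/s.
Velocity relative to ground = (-0.700, 0.000) + (-0.566, 0.566) = (-1.266, 0.566) m/s.
Speed = |(-1.266, 0.566)| = 1.386 m/s.

1.39 m/s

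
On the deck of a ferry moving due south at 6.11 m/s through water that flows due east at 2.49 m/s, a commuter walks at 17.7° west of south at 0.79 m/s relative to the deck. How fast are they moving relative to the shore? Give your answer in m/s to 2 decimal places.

In east/north components (m/s): commuter relative to ferry = (-0.240, -0.753); ferry relative to water = (0.000, -6.110); water relative to ground = (2.490, 0.000).
Sum = (2.250, -6.863) m/s.
Speed = |(2.250, -6.863)| = 7.222 m/s.

7.22 m/s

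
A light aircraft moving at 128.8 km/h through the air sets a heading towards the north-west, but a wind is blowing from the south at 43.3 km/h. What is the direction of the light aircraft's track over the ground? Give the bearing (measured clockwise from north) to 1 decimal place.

Taking east as x and north as y: velocity relative to the air = (-91.075, 91.075) km/h; the air relative to ground = (0.000, 43.300) km/h.
Velocity relative to ground = (-91.075, 91.075) + (0.000, 43.300) = (-91.075, 134.375) km/h.
Bearing = atan2(-91.08, 134.38) = 325.87° clockwise from north.

325.9°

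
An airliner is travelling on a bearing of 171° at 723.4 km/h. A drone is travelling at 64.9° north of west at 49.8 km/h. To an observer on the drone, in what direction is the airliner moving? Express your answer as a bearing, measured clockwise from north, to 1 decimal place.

170.0°

Taking east as x and north as y: airliner velocity = (113.165, -714.494) km/h; drone velocity = (-21.125, 45.097) km/h.
Velocity of airliner relative to drone = (113.165, -714.494) − (-21.125, 45.097) = (134.290, -759.591) km/h.
Bearing = atan2(134.29, -759.59) = 169.97° clockwise from north.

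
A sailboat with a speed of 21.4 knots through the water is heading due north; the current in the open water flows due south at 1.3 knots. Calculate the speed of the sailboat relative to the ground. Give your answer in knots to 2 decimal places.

Taking east as x and north as y: velocity relative to the water = (0.000, 21.400) knots; the water relative to ground = (0.000, -1.300) knots.
Velocity relative to ground = (0.000, 21.400) + (0.000, -1.300) = (0.000, 20.100) knots.
Speed = |(0.000, 20.100)| = 20.100 knots.

20.10 knots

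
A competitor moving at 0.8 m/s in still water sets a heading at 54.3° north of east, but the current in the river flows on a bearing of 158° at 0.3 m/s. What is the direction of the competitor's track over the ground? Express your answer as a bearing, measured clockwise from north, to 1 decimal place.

Taking east as x and north as y: velocity relative to the water = (0.467, 0.650) m/s; the water relative to ground = (0.112, -0.278) m/s.
Velocity relative to ground = (0.467, 0.650) + (0.112, -0.278) = (0.579, 0.372) m/s.
Bearing = atan2(0.58, 0.37) = 57.32° clockwise from north.

057.3°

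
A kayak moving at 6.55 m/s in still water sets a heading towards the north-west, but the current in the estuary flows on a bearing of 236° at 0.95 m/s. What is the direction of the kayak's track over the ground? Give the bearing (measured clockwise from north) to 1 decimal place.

307.1°

Taking east as x and north as y: velocity relative to the water = (-4.632, 4.632) m/s; the water relative to ground = (-0.788, -0.531) m/s.
Velocity relative to ground = (-4.632, 4.632) + (-0.788, -0.531) = (-5.419, 4.100) m/s.
Bearing = atan2(-5.42, 4.10) = 307.11° clockwise from north.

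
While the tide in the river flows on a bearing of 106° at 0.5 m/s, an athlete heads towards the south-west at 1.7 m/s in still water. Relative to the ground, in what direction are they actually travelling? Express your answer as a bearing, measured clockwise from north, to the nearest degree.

Taking east as x and north as y: velocity relative to the water = (-1.202, -1.202) m/s; the water relative to ground = (0.481, -0.138) m/s.
Velocity relative to ground = (-1.202, -1.202) + (0.481, -0.138) = (-0.721, -1.340) m/s.
Bearing = atan2(-0.72, -1.34) = 208.30° clockwise from north.

208°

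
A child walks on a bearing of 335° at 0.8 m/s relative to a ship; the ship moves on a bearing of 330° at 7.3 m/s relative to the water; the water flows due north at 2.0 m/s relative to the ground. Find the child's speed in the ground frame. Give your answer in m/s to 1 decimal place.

9.9 m/s

In east/north components (m/s): child relative to ship = (-0.338, 0.725); ship relative to water = (-3.650, 6.322); water relative to ground = (0.000, 2.000).
Sum = (-3.988, 9.047) m/s.
Speed = |(-3.988, 9.047)| = 9.887 m/s.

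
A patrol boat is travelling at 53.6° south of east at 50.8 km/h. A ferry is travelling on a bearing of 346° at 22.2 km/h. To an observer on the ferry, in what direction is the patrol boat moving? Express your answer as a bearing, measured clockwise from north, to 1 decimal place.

150.4°

Taking east as x and north as y: patrol boat velocity = (30.146, -40.889) km/h; ferry velocity = (-5.371, 21.541) km/h.
Velocity of patrol boat relative to ferry = (30.146, -40.889) − (-5.371, 21.541) = (35.516, -62.429) km/h.
Bearing = atan2(35.52, -62.43) = 150.36° clockwise from north.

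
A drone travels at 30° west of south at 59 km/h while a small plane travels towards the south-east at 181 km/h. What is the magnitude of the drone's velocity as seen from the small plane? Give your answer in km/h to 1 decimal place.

Taking east as x and north as y: drone velocity = (-29.500, -51.095) km/h; small plane velocity = (127.986, -127.986) km/h.
Velocity of drone relative to small plane = (-29.500, -51.095) − (127.986, -127.986) = (-157.486, 76.891) km/h.
Magnitude = |(-157.486, 76.891)| = 175.255 km/h.

175.3 km/h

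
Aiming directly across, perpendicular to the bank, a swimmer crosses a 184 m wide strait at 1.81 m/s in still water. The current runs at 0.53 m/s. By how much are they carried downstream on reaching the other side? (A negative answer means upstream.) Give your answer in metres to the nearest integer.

Perpendicular speed = 1.810 m/s; crossing time = 184 / 1.810 = 101.657 s.
Net downstream speed = 0.530 m/s.
Drift = 0.530 × 101.657 = 53.878 m (downstream).

54 m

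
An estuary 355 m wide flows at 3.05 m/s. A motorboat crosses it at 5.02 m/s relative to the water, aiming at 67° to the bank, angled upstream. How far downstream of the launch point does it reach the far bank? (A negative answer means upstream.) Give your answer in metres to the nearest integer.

Perpendicular speed = 4.621 m/s; crossing time = 355 / 4.621 = 76.824 s.
Net downstream speed = 1.089 m/s.
Drift = 1.089 × 76.824 = 83.626 m (downstream).

84 m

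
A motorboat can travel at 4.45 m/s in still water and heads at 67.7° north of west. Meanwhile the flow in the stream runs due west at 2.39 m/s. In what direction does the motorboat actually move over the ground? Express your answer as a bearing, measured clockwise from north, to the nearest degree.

Taking east as x and north as y: velocity relative to the water = (-1.689, 4.117) m/s; the water relative to ground = (-2.390, 0.000) m/s.
Velocity relative to ground = (-1.689, 4.117) + (-2.390, 0.000) = (-4.079, 4.117) m/s.
Bearing = atan2(-4.08, 4.12) = 315.27° clockwise from north.

315°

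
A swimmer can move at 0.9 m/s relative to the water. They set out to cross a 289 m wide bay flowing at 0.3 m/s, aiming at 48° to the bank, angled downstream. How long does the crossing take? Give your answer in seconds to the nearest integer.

432 s

The component of the swimmer's velocity perpendicular to the bank is 0.9 × sin 48° = 0.669 m/s.
The flow acts along the bank and has no component across it.
Time = 289 / 0.669 = 432.098 s.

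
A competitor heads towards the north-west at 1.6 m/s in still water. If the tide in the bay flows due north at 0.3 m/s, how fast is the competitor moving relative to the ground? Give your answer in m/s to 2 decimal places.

1.82 m/s

Taking east as x and north as y: velocity relative to the water = (-1.131, 1.131) m/s; the water relative to ground = (0.000, 0.300) m/s.
Velocity relative to ground = (-1.131, 1.131) + (0.000, 0.300) = (-1.131, 1.431) m/s.
Speed = |(-1.131, 1.431)| = 1.825 m/s.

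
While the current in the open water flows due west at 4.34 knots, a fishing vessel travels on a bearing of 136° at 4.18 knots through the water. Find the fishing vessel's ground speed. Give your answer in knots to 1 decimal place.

3.3 knots

Taking east as x and north as y: velocity relative to the water = (2.904, -3.007) knots; the water relative to ground = (-4.340, 0.000) knots.
Velocity relative to ground = (2.904, -3.007) + (-4.340, 0.000) = (-1.436, -3.007) knots.
Speed = |(-1.436, -3.007)| = 3.332 knots.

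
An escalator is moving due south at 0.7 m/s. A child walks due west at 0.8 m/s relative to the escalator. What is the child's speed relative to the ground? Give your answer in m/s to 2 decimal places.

1.06 m/s

Taking east as x and north as y: escalator velocity = (0.000, -0.700) m/s; child velocity relative to escalator = (-0.800, 0.000) m/s.
Velocity relative to ground = (0.000, -0.700) + (-0.800, 0.000) = (-0.800, -0.700) m/s.
Speed = |(-0.800, -0.700)| = 1.063 m/s.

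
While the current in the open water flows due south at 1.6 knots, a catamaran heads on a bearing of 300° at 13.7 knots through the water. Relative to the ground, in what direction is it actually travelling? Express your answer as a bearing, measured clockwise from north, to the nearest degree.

Taking east as x and north as y: velocity relative to the water = (-11.865, 6.850) knots; the water relative to ground = (0.000, -1.600) knots.
Velocity relative to ground = (-11.865, 6.850) + (0.000, -1.600) = (-11.865, 5.250) knots.
Bearing = atan2(-11.86, 5.25) = 293.87° clockwise from north.

294°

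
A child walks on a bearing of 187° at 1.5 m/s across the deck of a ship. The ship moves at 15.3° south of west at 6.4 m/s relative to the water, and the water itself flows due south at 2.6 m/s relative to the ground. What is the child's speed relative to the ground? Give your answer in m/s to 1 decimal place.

In east/north components (m/s): child relative to ship = (-0.183, -1.489); ship relative to water = (-6.173, -1.689); water relative to ground = (0.000, -2.600).
Sum = (-6.356, -5.778) m/s.
Speed = |(-6.356, -5.778)| = 8.589 m/s.

8.6 m/s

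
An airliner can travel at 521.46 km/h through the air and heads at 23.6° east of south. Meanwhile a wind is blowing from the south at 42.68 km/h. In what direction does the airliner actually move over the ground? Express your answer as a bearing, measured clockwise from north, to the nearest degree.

154°

Taking east as x and north as y: velocity relative to the air = (208.766, -477.847) km/h; the air relative to ground = (0.000, 42.680) km/h.
Velocity relative to ground = (208.766, -477.847) + (0.000, 42.680) = (208.766, -435.167) km/h.
Bearing = atan2(208.77, -435.17) = 154.37° clockwise from north.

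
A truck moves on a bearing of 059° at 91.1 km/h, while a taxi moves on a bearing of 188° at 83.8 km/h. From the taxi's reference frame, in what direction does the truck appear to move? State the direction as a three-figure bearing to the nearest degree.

Taking east as x and north as y: truck velocity = (78.088, 46.920) km/h; taxi velocity = (-11.663, -82.984) km/h.
Velocity of truck relative to taxi = (78.088, 46.920) − (-11.663, -82.984) = (89.751, 129.904) km/h.
Bearing = atan2(89.75, 129.90) = 34.64° clockwise from north.

035°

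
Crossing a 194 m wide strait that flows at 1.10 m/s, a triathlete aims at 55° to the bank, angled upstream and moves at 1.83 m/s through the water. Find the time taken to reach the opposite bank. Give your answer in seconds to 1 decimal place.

The component of the triathlete's velocity perpendicular to the bank is 1.83 × sin 55° = 1.499 m/s.
Only the cross-stream component determines the crossing time; the current contributes nothing perpendicular to the bank.
Time = 194 / 1.499 = 129.415 s.

129.4 s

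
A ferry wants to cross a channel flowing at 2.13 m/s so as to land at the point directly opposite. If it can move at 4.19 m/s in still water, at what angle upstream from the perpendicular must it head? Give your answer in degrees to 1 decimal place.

To cancel the current, the upstream component of the ferry's velocity must equal the flow: 4.19 sin θ = 2.13.
sin θ = 2.13 / 4.19 = 0.5084.
θ = arcsin(0.5084) = 30.554°.

30.6°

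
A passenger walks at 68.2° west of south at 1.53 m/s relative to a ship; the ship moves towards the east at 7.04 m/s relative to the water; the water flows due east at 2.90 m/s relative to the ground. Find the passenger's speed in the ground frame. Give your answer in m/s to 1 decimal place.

In east/north components (m/s): passenger relative to ship = (-1.421, -0.568); ship relative to water = (7.040, 0.000); water relative to ground = (2.900, 0.000).
Sum = (8.519, -0.568) m/s.
Speed = |(8.519, -0.568)| = 8.538 m/s.

8.5 m/s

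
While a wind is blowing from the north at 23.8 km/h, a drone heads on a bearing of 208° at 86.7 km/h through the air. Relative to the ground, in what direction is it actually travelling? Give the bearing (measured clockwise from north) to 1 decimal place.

Taking east as x and north as y: velocity relative to the air = (-40.703, -76.552) km/h; the air relative to ground = (0.000, -23.800) km/h.
Velocity relative to ground = (-40.703, -76.552) + (0.000, -23.800) = (-40.703, -100.352) km/h.
Bearing = atan2(-40.70, -100.35) = 202.08° clockwise from north.

202.1°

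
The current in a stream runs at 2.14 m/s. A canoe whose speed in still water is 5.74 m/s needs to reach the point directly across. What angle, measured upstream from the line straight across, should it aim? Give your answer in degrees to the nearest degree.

To cancel the current, the upstream component of the canoe's velocity must equal the flow: 5.74 sin θ = 2.14.
sin θ = 2.14 / 5.74 = 0.3728.
θ = arcsin(0.3728) = 21.890°.

22°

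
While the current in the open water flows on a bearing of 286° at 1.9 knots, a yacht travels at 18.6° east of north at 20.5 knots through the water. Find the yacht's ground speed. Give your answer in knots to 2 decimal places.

Taking east as x and north as y: velocity relative to the water = (6.539, 19.429) knots; the water relative to ground = (-1.826, 0.524) knots.
Velocity relative to ground = (6.539, 19.429) + (-1.826, 0.524) = (4.712, 19.953) knots.
Speed = |(4.712, 19.953)| = 20.502 knots.

20.50 knots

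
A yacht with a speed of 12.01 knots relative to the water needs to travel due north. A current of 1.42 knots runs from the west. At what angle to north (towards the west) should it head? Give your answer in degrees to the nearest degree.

7°

The current pushes perpendicular to the desired track; the heading must have a component into the current equal to 1.42 knots: 12.01 sin θ = 1.42.
sin θ = 0.1182, so θ = 6.790°.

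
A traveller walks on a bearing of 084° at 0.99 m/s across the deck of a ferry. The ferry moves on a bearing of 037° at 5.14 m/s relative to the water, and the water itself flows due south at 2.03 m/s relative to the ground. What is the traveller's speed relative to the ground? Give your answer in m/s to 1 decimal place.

4.6 m/s

In east/north components (m/s): traveller relative to ferry = (0.985, 0.103); ferry relative to water = (3.093, 4.105); water relative to ground = (0.000, -2.030).
Sum = (4.078, 2.178) m/s.
Speed = |(4.078, 2.178)| = 4.623 m/s.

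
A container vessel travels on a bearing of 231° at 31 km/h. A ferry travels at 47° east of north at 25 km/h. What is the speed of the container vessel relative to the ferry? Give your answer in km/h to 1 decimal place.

Taking east as x and north as y: container vessel velocity = (-24.092, -19.509) km/h; ferry velocity = (18.284, 17.050) km/h.
Velocity of container vessel relative to ferry = (-24.092, -19.509) − (18.284, 17.050) = (-42.375, -36.559) km/h.
Magnitude = |(-42.375, -36.559)| = 55.966 km/h.

56.0 km/h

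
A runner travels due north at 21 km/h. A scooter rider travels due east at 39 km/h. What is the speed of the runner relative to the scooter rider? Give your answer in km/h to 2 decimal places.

44.29 km/h

Taking east as x and north as y: runner velocity = (0.000, 21.000) km/h; scooter rider velocity = (39.000, 0.000) km/h.
Velocity of runner relative to scooter rider = (0.000, 21.000) − (39.000, 0.000) = (-39.000, 21.000) km/h.
Magnitude = |(-39.000, 21.000)| = 44.294 km/h.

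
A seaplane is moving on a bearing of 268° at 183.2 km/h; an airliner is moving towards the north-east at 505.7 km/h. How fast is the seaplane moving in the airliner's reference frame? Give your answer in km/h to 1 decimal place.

651.8 km/h

Taking east as x and north as y: seaplane velocity = (-183.088, -6.394) km/h; airliner velocity = (357.584, 357.584) km/h.
Velocity of seaplane relative to airliner = (-183.088, -6.394) − (357.584, 357.584) = (-540.672, -363.977) km/h.
Magnitude = |(-540.672, -363.977)| = 651.772 km/h.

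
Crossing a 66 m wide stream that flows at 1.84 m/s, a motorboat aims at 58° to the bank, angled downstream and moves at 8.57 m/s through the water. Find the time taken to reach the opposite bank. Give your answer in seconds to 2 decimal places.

9.08 s

The component of the motorboat's velocity perpendicular to the bank is 8.57 × sin 58° = 7.268 m/s.
The current is parallel to the bank, so it does not affect the crossing time.
Time = 66 / 7.268 = 9.081 s.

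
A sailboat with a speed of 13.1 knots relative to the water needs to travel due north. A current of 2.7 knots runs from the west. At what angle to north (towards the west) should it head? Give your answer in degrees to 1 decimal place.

The current pushes perpendicular to the desired track; the heading must have a component into the current equal to 2.7 knots: 13.1 sin θ = 2.7.
sin θ = 0.2061, so θ = 11.894°.

11.9°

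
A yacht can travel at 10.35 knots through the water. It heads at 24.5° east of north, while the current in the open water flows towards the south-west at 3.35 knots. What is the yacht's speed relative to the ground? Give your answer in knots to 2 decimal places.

Taking east as x and north as y: velocity relative to the water = (4.292, 9.418) knots; the water relative to ground = (-2.369, -2.369) knots.
Velocity relative to ground = (4.292, 9.418) + (-2.369, -2.369) = (1.923, 7.049) knots.
Speed = |(1.923, 7.049)| = 7.307 knots.

7.31 knots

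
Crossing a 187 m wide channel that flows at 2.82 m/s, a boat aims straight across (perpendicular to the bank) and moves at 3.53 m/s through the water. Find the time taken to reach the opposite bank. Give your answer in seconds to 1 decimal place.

The component of the boat's velocity perpendicular to the bank is 3.53 m/s.
Only the cross-stream component determines the crossing time; the current contributes nothing perpendicular to the bank.
Time = 187 / 3.530 = 52.975 s.

53.0 s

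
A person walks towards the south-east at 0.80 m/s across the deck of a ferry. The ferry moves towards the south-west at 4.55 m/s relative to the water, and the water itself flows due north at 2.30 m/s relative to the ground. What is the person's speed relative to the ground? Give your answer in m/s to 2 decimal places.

3.04 m/s

In east/north components (m/s): person relative to ferry = (0.566, -0.566); ferry relative to water = (-3.217, -3.217); water relative to ground = (0.000, 2.300).
Sum = (-2.652, -1.483) m/s.
Speed = |(-2.652, -1.483)| = 3.038 m/s.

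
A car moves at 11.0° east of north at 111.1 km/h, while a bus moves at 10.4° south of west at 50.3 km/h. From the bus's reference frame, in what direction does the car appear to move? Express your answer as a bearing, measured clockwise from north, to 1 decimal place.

Taking east as x and north as y: car velocity = (21.199, 109.059) km/h; bus velocity = (-49.474, -9.080) km/h.
Velocity of car relative to bus = (21.199, 109.059) − (-49.474, -9.080) = (70.673, 118.139) km/h.
Bearing = atan2(70.67, 118.14) = 30.89° clockwise from north.

030.9°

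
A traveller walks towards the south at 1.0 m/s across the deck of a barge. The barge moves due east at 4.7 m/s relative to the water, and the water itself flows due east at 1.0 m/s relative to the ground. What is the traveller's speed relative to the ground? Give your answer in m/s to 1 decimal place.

5.8 m/s

In east/north components (m/s): traveller relative to barge = (0.000, -1.000); barge relative to water = (4.700, 0.000); water relative to ground = (1.000, 0.000).
Sum = (5.700, -1.000) m/s.
Speed = |(5.700, -1.000)| = 5.787 m/s.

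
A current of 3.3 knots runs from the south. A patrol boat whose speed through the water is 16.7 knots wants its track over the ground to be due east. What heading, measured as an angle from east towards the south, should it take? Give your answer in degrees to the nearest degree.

The current pushes perpendicular to the desired track; the heading must have a component into the current equal to 3.3 knots: 16.7 sin θ = 3.3.
sin θ = 0.1976, so θ = 11.397°.

11°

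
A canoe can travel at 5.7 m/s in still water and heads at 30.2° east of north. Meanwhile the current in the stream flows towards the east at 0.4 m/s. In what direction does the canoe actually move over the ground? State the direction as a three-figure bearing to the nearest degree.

034°

Taking east as x and north as y: velocity relative to the water = (2.867, 4.926) m/s; the water relative to ground = (0.400, 0.000) m/s.
Velocity relative to ground = (2.867, 4.926) + (0.400, 0.000) = (3.267, 4.926) m/s.
Bearing = atan2(3.27, 4.93) = 33.55° clockwise from north.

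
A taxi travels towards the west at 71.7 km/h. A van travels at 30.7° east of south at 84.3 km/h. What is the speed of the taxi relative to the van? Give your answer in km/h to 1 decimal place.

Taking east as x and north as y: taxi velocity = (-71.700, 0.000) km/h; van velocity = (43.039, -72.486) km/h.
Velocity of taxi relative to van = (-71.700, 0.000) − (43.039, -72.486) = (-114.739, 72.486) km/h.
Magnitude = |(-114.739, 72.486)| = 135.717 km/h.

135.7 km/h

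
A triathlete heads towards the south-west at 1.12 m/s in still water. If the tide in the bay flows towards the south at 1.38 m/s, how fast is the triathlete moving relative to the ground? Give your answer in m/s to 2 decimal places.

Taking east as x and north as y: velocity relative to the water = (-0.792, -0.792) m/s; the water relative to ground = (0.000, -1.380) m/s.
Velocity relative to ground = (-0.792, -0.792) + (0.000, -1.380) = (-0.792, -2.172) m/s.
Speed = |(-0.792, -2.172)| = 2.312 m/s.

2.31 m/s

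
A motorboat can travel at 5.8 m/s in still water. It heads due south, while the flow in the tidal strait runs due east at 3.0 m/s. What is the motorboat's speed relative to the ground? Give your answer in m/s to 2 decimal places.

6.53 m/s

Taking east as x and north as y: velocity relative to the water = (0.000, -5.800) m/s; the water relative to ground = (3.000, 0.000) m/s.
Velocity relative to ground = (0.000, -5.800) + (3.000, 0.000) = (3.000, -5.800) m/s.
Speed = |(3.000, -5.800)| = 6.530 m/s.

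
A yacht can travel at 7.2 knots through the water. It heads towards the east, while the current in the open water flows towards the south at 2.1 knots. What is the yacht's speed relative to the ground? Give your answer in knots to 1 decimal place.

7.5 knots

Taking east as x and north as y: velocity relative to the water = (7.200, 0.000) knots; the water relative to ground = (0.000, -2.100) knots.
Velocity relative to ground = (7.200, 0.000) + (0.000, -2.100) = (7.200, -2.100) knots.
Speed = |(7.200, -2.100)| = 7.500 knots.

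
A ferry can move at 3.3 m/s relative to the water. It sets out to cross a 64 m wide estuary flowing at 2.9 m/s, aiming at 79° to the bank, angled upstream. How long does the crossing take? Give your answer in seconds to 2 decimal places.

19.76 s

The component of the ferry's velocity perpendicular to the bank is 3.3 × sin 79° = 3.239 m/s.
Only the cross-stream component determines the crossing time; the current contributes nothing perpendicular to the bank.
Time = 64 / 3.239 = 19.757 s.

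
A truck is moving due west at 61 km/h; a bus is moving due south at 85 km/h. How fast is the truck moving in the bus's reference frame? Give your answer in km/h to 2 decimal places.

Taking east as x and north as y: truck velocity = (-61.000, 0.000) km/h; bus velocity = (0.000, -85.000) km/h.
Velocity of truck relative to bus = (-61.000, 0.000) − (0.000, -85.000) = (-61.000, 85.000) km/h.
Magnitude = |(-61.000, 85.000)| = 104.623 km/h.

104.62 km/h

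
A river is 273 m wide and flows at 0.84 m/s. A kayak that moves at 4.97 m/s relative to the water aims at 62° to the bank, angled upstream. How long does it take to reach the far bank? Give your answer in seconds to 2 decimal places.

The component of the kayak's velocity perpendicular to the bank is 4.97 × sin 62° = 4.388 m/s.
The flow acts along the bank and has no component across it.
Time = 273 / 4.388 = 62.212 s.

62.21 s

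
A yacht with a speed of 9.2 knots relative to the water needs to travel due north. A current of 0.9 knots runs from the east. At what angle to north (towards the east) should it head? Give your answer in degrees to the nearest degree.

The current pushes perpendicular to the desired track; the heading must have a component into the current equal to 0.9 knots: 9.2 sin θ = 0.9.
sin θ = 0.0978, so θ = 5.614°.

6°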